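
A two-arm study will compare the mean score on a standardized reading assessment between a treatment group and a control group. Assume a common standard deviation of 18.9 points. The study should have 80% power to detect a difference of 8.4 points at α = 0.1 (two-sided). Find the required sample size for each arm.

For two equal groups, n per group = 2·((z_{α/2} + z_β)·σ/δ)².
z_{α/2} = 1.645; z_β = 0.842 (power 80%).
n = 2 × (2.487 × 18.9 / 8.4)² = 2 × 31.31 = 62.62
Round up: n = 63 per group.

63 per group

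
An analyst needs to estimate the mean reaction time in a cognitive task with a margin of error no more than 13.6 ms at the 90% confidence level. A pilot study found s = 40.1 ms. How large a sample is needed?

24

For a mean, the margin of error is E = z·σ/√n, so n = (zσ/E)².
At 90% confidence, z = 1.645.
n = (1.645 × 40.1 / 13.6)² = 23.53
Round up: n = 24.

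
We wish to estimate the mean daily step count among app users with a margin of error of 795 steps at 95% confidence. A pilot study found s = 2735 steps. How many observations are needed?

For a mean, the margin of error is E = z·σ/√n, so n = (zσ/E)².
At 95% confidence, z = 1.960.
n = (1.960 × 2735 / 795)² = 45.47
Round up: n = 46.

46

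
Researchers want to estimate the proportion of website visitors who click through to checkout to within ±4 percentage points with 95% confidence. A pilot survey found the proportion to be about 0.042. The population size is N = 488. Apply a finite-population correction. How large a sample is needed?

For a proportion with margin E = 0.04 at 95% confidence, z = 1.960.
n = p̂(1−p̂)(z/E)² = 0.042 × 0.958 × (1.960/0.04)² = 96.61 — call this n₀.
Finite-population correction with N = 488: n = n₀ / (1 + (n₀−1)/N) = 96.61 / 1.196 = 80.78
Round up: n = 81.

n = 81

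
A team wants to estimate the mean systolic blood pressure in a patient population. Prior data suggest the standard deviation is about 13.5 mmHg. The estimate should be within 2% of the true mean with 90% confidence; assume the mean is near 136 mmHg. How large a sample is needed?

For a mean, the margin of error is E = z·σ/√n, so n = (zσ/E)².
At 90% confidence, z = 1.645.
E = 2% of 136 = 2.72 mmHg.
n = (1.645 × 13.5 / 2.72)² = 66.66
Round up: n = 67.

67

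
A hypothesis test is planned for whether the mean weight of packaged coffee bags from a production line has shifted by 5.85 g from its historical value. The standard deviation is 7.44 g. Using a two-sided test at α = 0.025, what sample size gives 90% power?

n = 21

For a one-sample z-test, n = ((z_{α/2} + z_β)·σ/δ)².
z_{α/2} = 2.241 (two-sided α = 0.025); z_β = 1.282 (power 90% → β = 0.1).
n = (3.523 × 7.44 / 5.85)² = 20.08
Round up: n = 21.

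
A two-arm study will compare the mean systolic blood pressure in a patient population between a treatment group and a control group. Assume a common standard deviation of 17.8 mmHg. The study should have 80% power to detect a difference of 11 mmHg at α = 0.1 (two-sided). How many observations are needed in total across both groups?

66 total

For two equal groups, n per group = 2·((z_{α/2} + z_β)·σ/δ)².
z_{α/2} = 1.645; z_β = 0.842 (power 80%).
n = 2 × (2.487 × 17.8 / 11)² = 2 × 16.20 = 32.40
Round up: n = 33 per group.
Total across both groups: 2 × 33 = 66.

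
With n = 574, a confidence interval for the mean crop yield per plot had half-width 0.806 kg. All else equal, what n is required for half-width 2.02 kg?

Margin of error scales as 1/√n, so n₂ = n₁·(E₁/E₂)².
n₂ = 574 × (0.806/2.02)² = 574 × 0.1592 = 91.38
Round up: n₂ = 92.

n = 92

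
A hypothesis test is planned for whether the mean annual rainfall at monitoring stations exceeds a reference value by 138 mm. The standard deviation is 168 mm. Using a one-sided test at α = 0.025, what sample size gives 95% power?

20

For a one-sample z-test, n = ((z_α + z_β)·σ/δ)².
z_α = 1.960 (one-sided α = 0.025); z_β = 1.645 (power 95% → β = 0.05).
n = (3.605 × 168 / 138)² = 19.26
Round up: n = 20.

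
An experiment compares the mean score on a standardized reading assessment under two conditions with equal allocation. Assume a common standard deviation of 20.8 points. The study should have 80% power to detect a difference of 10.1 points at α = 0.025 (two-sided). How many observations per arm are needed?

81 per group

For two equal groups, n per group = 2·((z_{α/2} + z_β)·σ/δ)².
z_{α/2} = 2.241; z_β = 0.842 (power 80%).
n = 2 × (3.083 × 20.8 / 10.1)² = 2 × 40.31 = 80.62
Round up: n = 81 per group.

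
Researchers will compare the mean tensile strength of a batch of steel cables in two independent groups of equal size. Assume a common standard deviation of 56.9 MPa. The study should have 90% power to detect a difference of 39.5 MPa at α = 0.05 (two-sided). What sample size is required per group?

44 per group

For two equal groups, n per group = 2·((z_{α/2} + z_β)·σ/δ)².
z_{α/2} = 1.960; z_β = 1.282 (power 90%).
n = 2 × (3.242 × 56.9 / 39.5)² = 2 × 21.81 = 43.62
Round up: n = 44 per group.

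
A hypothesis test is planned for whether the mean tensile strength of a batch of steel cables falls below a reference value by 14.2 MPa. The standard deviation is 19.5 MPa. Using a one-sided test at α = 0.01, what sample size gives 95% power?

For a one-sample z-test, n = ((z_α + z_β)·σ/δ)².
z_α = 2.326 (one-sided α = 0.01); z_β = 1.645 (power 95% → β = 0.05).
n = (3.971 × 19.5 / 14.2)² = 29.74
Round up: n = 30.

n = 30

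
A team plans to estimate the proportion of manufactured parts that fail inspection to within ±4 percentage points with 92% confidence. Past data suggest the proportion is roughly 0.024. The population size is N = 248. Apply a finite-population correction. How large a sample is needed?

39

For a proportion with margin E = 0.04 at 92% confidence, z = 1.751.
n = p̂(1−p̂)(z/E)² = 0.024 × 0.976 × (1.751/0.04)² = 44.89 — call this n₀.
Finite-population correction with N = 248: n = n₀ / (1 + (n₀−1)/N) = 44.89 / 1.177 = 38.14
Round up: n = 39.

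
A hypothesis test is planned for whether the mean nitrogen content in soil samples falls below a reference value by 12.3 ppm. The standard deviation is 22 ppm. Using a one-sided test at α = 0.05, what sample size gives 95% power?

n = 35

For a one-sample z-test, n = ((z_α + z_β)·σ/δ)².
z_α = 1.645 (one-sided α = 0.05); z_β = 1.645 (power 95% → β = 0.05).
n = (3.290 × 22 / 12.3)² = 34.63
Round up: n = 35.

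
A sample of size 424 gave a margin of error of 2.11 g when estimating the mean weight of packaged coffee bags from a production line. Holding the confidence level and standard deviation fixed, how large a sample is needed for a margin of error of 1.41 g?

Margin of error scales as 1/√n, so n₂ = n₁·(E₁/E₂)².
n₂ = 424 × (2.11/1.41)² = 424 × 2.239 = 949.34
Round up: n₂ = 950.

950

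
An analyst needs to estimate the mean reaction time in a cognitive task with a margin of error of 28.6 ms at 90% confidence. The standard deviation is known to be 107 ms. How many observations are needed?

38

For a mean, the margin of error is E = z·σ/√n, so n = (zσ/E)².
At 90% confidence, z = 1.645.
n = (1.645 × 107 / 28.6)² = 37.88
Round up: n = 38.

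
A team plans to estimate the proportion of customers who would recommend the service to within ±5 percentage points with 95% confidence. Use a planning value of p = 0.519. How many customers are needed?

384

For a proportion with margin E = 0.05 at 95% confidence, z = 1.960.
n = p̂(1−p̂)(z/E)² = 0.519 × 0.481 × (1.960/0.05)² = 383.61
Round up: n = 384.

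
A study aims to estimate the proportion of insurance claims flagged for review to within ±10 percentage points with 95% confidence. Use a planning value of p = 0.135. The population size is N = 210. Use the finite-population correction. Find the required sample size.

38

For a proportion with margin E = 0.1 at 95% confidence, z = 1.960.
n = p̂(1−p̂)(z/E)² = 0.135 × 0.865 × (1.960/0.1)² = 44.86 — call this n₀.
Finite-population correction with N = 210: n = n₀ / (1 + (n₀−1)/N) = 44.86 / 1.209 = 37.11
Round up: n = 38.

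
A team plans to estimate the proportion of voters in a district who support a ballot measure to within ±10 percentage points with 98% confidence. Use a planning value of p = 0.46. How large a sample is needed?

For a proportion with margin E = 0.1 at 98% confidence, z = 2.326.
n = p̂(1−p̂)(z/E)² = 0.46 × 0.54 × (2.326/0.1)² = 134.39
Round up: n = 135.

n = 135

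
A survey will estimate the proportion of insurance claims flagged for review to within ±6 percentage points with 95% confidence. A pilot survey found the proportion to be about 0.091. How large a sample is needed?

For a proportion with margin E = 0.06 at 95% confidence, z = 1.960.
n = p̂(1−p̂)(z/E)² = 0.091 × 0.909 × (1.960/0.06)² = 88.27
Round up: n = 89.

89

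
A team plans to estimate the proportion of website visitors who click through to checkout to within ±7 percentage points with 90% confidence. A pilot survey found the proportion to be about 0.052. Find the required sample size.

28

For a proportion with margin E = 0.07 at 90% confidence, z = 1.645.
n = p̂(1−p̂)(z/E)² = 0.052 × 0.948 × (1.645/0.07)² = 27.22
Round up: n = 28.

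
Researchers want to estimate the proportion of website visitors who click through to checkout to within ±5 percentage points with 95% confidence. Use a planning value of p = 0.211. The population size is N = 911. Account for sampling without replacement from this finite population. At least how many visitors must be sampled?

For a proportion with margin E = 0.05 at 95% confidence, z = 1.960.
n = p̂(1−p̂)(z/E)² = 0.211 × 0.789 × (1.960/0.05)² = 255.82 — call this n₀.
Finite-population correction with N = 911: n = n₀ / (1 + (n₀−1)/N) = 255.82 / 1.28 = 199.86
Round up: n = 200.

200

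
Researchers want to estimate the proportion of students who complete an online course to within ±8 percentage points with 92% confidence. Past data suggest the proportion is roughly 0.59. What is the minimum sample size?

116

For a proportion with margin E = 0.08 at 92% confidence, z = 1.751.
n = p̂(1−p̂)(z/E)² = 0.59 × 0.41 × (1.751/0.08)² = 115.89
Round up: n = 116.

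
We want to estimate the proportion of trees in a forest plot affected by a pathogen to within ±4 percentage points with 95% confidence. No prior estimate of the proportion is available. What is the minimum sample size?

601

For a proportion with margin E = 0.04 at 95% confidence, z = 1.960.
With no prior estimate, use p = 0.5, which maximizes p(1−p) at 0.25.
n = 0.25 × (z/E)² = 0.25 × (1.960/0.04)² = 600.25
Round up: n = 601.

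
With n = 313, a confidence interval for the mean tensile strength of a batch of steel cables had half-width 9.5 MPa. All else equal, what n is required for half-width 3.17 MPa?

2812

Margin of error scales as 1/√n, so n₂ = n₁·(E₁/E₂)².
n₂ = 313 × (9.5/3.17)² = 313 × 8.981 = 2811.05
Round up: n₂ = 2812.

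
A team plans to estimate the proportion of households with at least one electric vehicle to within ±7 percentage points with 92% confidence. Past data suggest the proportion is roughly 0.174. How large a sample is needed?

90

For a proportion with margin E = 0.07 at 92% confidence, z = 1.751.
n = p̂(1−p̂)(z/E)² = 0.174 × 0.826 × (1.751/0.07)² = 89.93
Round up: n = 90.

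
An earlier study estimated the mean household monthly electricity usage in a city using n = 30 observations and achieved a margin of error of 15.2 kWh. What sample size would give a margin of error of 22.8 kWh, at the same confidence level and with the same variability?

Margin of error scales as 1/√n, so n₂ = n₁·(E₁/E₂)².
n₂ = 30 × (15.2/22.8)² = 30 × 0.4444 = 13.33
Round up: n₂ = 14.

14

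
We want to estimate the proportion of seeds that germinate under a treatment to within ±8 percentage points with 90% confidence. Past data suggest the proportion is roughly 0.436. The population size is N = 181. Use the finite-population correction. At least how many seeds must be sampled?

67

For a proportion with margin E = 0.08 at 90% confidence, z = 1.645.
n = p̂(1−p̂)(z/E)² = 0.436 × 0.564 × (1.645/0.08)² = 103.97 — call this n₀.
Finite-population correction with N = 181: n = n₀ / (1 + (n₀−1)/N) = 103.97 / 1.569 = 66.27
Round up: n = 67.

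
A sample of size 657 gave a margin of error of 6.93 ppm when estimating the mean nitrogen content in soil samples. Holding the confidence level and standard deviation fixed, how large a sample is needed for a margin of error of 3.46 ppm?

2636

Margin of error scales as 1/√n, so n₂ = n₁·(E₁/E₂)².
n₂ = 657 × (6.93/3.46)² = 657 × 4.012 = 2635.88
Round up: n₂ = 2636.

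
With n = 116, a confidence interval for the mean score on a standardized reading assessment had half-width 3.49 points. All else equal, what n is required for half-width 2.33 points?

Margin of error scales as 1/√n, so n₂ = n₁·(E₁/E₂)².
n₂ = 116 × (3.49/2.33)² = 116 × 2.244 = 260.30
Round up: n₂ = 261.

261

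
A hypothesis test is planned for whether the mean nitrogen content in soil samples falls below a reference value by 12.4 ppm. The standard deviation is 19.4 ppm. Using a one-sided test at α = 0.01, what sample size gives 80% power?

25

For a one-sample z-test, n = ((z_α + z_β)·σ/δ)².
z_α = 2.326 (one-sided α = 0.01); z_β = 0.842 (power 80% → β = 0.2).
n = (3.168 × 19.4 / 12.4)² = 24.57
Round up: n = 25.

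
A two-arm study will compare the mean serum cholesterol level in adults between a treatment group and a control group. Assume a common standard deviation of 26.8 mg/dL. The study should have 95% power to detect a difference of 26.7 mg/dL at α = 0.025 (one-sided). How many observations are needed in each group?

27 per group

For two equal groups, n per group = 2·((z_α + z_β)·σ/δ)².
z_α = 1.960; z_β = 1.645 (power 95%).
n = 2 × (3.605 × 26.8 / 26.7)² = 2 × 13.09 = 26.18
Round up: n = 27 per group.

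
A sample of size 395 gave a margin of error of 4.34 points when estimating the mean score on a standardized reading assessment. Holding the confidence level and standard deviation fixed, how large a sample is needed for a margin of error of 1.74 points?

n = 2458

Margin of error scales as 1/√n, so n₂ = n₁·(E₁/E₂)².
n₂ = 395 × (4.34/1.74)² = 395 × 6.221 = 2457.30
Round up: n₂ = 2458.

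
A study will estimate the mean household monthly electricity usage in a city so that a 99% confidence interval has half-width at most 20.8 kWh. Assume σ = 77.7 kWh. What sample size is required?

93

For a mean, the margin of error is E = z·σ/√n, so n = (zσ/E)².
At 99% confidence, z = 2.576.
n = (2.576 × 77.7 / 20.8)² = 92.60
Round up: n = 93.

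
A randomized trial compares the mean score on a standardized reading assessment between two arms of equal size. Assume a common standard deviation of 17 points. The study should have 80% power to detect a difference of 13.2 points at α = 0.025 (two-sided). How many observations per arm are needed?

For two equal groups, n per group = 2·((z_{α/2} + z_β)·σ/δ)².
z_{α/2} = 2.241; z_β = 0.842 (power 80%).
n = 2 × (3.083 × 17 / 13.2)² = 2 × 15.77 = 31.54
Round up: n = 32 per group.

32 per group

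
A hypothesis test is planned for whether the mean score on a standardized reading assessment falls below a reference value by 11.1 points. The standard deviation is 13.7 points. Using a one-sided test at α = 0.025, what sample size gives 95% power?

n = 20

For a one-sample z-test, n = ((z_α + z_β)·σ/δ)².
z_α = 1.960 (one-sided α = 0.025); z_β = 1.645 (power 95% → β = 0.05).
n = (3.605 × 13.7 / 11.1)² = 19.80
Round up: n = 20.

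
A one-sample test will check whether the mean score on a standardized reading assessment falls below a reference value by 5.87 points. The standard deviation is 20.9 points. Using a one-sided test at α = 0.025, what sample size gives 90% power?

134

For a one-sample z-test, n = ((z_α + z_β)·σ/δ)².
z_α = 1.960 (one-sided α = 0.025); z_β = 1.282 (power 90% → β = 0.1).
n = (3.242 × 20.9 / 5.87)² = 133.24
Round up: n = 134.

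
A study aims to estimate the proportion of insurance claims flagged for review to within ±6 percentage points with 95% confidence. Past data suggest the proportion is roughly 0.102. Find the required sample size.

For a proportion with margin E = 0.06 at 95% confidence, z = 1.960.
n = p̂(1−p̂)(z/E)² = 0.102 × 0.898 × (1.960/0.06)² = 97.74
Round up: n = 98.

98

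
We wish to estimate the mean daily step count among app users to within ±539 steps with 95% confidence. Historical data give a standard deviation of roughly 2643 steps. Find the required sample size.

93

For a mean, the margin of error is E = z·σ/√n, so n = (zσ/E)².
At 95% confidence, z = 1.960.
n = (1.960 × 2643 / 539)² = 92.37
Round up: n = 93.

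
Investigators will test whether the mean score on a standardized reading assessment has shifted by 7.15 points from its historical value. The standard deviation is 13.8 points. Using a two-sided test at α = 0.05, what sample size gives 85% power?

34

For a one-sample z-test, n = ((z_{α/2} + z_β)·σ/δ)².
z_{α/2} = 1.960 (two-sided α = 0.05); z_β = 1.036 (power 85% → β = 0.15).
n = (2.996 × 13.8 / 7.15)² = 33.44
Round up: n = 34.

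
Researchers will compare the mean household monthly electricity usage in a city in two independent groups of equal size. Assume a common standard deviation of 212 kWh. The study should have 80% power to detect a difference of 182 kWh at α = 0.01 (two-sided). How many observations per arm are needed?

For two equal groups, n per group = 2·((z_{α/2} + z_β)·σ/δ)².
z_{α/2} = 2.576; z_β = 0.842 (power 80%).
n = 2 × (3.418 × 212 / 182)² = 2 × 15.85 = 31.70
Round up: n = 32 per group.

32 per group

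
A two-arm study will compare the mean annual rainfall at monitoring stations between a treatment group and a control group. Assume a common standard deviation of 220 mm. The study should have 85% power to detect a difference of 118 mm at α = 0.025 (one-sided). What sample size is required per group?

For two equal groups, n per group = 2·((z_α + z_β)·σ/δ)².
z_α = 1.960; z_β = 1.036 (power 85%).
n = 2 × (2.996 × 220 / 118)² = 2 × 31.20 = 62.40
Round up: n = 63 per group.

63 per group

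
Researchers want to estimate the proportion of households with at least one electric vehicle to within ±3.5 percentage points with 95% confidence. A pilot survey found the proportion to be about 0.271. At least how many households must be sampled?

For a proportion with margin E = 0.035 at 95% confidence, z = 1.960.
n = p̂(1−p̂)(z/E)² = 0.271 × 0.729 × (1.960/0.035)² = 619.55
Round up: n = 620.

n = 620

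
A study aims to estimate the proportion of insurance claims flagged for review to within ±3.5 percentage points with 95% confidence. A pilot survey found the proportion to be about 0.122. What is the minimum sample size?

n = 336

For a proportion with margin E = 0.035 at 95% confidence, z = 1.960.
n = p̂(1−p̂)(z/E)² = 0.122 × 0.878 × (1.960/0.035)² = 335.92
Round up: n = 336.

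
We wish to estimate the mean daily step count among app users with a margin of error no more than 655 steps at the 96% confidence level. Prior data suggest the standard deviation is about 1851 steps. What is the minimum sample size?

34

For a mean, the margin of error is E = z·σ/√n, so n = (zσ/E)².
At 96% confidence, z = 2.054.
n = (2.054 × 1851 / 655)² = 33.69
Round up: n = 34.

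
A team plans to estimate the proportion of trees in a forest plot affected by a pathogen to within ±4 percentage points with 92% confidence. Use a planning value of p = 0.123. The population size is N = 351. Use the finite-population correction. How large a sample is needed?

n = 131

For a proportion with margin E = 0.04 at 92% confidence, z = 1.751.
n = p̂(1−p̂)(z/E)² = 0.123 × 0.877 × (1.751/0.04)² = 206.71 — call this n₀.
Finite-population correction with N = 351: n = n₀ / (1 + (n₀−1)/N) = 206.71 / 1.586 = 130.33
Round up: n = 131.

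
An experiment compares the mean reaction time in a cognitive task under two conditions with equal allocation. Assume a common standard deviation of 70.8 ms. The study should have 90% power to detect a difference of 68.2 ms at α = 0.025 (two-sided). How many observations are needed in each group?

For two equal groups, n per group = 2·((z_{α/2} + z_β)·σ/δ)².
z_{α/2} = 2.241; z_β = 1.282 (power 90%).
n = 2 × (3.523 × 70.8 / 68.2)² = 2 × 13.38 = 26.76
Round up: n = 27 per group.

27 per group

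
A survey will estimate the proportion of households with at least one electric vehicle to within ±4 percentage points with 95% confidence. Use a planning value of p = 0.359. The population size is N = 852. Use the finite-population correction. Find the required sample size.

For a proportion with margin E = 0.04 at 95% confidence, z = 1.960.
n = p̂(1−p̂)(z/E)² = 0.359 × 0.641 × (1.960/0.04)² = 552.52 — call this n₀.
Finite-population correction with N = 852: n = n₀ / (1 + (n₀−1)/N) = 552.52 / 1.647 = 335.47
Round up: n = 336.

336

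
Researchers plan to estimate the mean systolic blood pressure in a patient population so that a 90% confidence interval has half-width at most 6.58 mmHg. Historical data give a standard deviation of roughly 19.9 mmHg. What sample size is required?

25

For a mean, the margin of error is E = z·σ/√n, so n = (zσ/E)².
At 90% confidence, z = 1.645.
n = (1.645 × 19.9 / 6.58)² = 24.75
Round up: n = 25.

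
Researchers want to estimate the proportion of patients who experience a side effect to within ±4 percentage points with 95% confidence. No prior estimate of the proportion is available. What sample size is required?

601

For a proportion with margin E = 0.04 at 95% confidence, z = 1.960.
With no prior estimate, use p = 0.5, which maximizes p(1−p) at 0.25.
n = 0.25 × (z/E)² = 0.25 × (1.960/0.04)² = 600.25
Round up: n = 601.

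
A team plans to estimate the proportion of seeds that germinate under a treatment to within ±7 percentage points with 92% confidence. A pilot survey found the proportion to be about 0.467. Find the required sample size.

156

For a proportion with margin E = 0.07 at 92% confidence, z = 1.751.
n = p̂(1−p̂)(z/E)² = 0.467 × 0.533 × (1.751/0.07)² = 155.75
Round up: n = 156.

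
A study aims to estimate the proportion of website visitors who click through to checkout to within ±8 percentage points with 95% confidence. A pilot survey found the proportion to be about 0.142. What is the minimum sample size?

For a proportion with margin E = 0.08 at 95% confidence, z = 1.960.
n = p̂(1−p̂)(z/E)² = 0.142 × 0.858 × (1.960/0.08)² = 73.13
Round up: n = 74.

74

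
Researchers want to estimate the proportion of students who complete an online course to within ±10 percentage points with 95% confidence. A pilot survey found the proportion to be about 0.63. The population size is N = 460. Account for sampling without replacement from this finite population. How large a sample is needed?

76

For a proportion with margin E = 0.1 at 95% confidence, z = 1.960.
n = p̂(1−p̂)(z/E)² = 0.63 × 0.37 × (1.960/0.1)² = 89.55 — call this n₀.
Finite-population correction with N = 460: n = n₀ / (1 + (n₀−1)/N) = 89.55 / 1.192 = 75.13
Round up: n = 76.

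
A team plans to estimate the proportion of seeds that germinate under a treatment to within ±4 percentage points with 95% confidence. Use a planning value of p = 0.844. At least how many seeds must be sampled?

For a proportion with margin E = 0.04 at 95% confidence, z = 1.960.
n = p̂(1−p̂)(z/E)² = 0.844 × 0.156 × (1.960/0.04)² = 316.13
Round up: n = 317.

317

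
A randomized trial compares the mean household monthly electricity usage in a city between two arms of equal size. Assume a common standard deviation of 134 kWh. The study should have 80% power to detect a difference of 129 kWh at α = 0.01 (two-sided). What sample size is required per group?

For two equal groups, n per group = 2·((z_{α/2} + z_β)·σ/δ)².
z_{α/2} = 2.576; z_β = 0.842 (power 80%).
n = 2 × (3.418 × 134 / 129)² = 2 × 12.61 = 25.22
Round up: n = 26 per group.

26 per group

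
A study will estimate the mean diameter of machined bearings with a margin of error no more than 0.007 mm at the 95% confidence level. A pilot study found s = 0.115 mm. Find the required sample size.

n = 1037

For a mean, the margin of error is E = z·σ/√n, so n = (zσ/E)².
At 95% confidence, z = 1.960.
n = (1.960 × 0.115 / 0.007)² = 1036.84
Round up: n = 1037.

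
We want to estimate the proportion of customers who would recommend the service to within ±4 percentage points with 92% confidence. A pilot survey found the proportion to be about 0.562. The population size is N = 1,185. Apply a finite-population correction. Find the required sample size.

For a proportion with margin E = 0.04 at 92% confidence, z = 1.751.
n = p̂(1−p̂)(z/E)² = 0.562 × 0.438 × (1.751/0.04)² = 471.70 — call this n₀.
Finite-population correction with N = 1,185: n = n₀ / (1 + (n₀−1)/N) = 471.70 / 1.397 = 337.65
Round up: n = 338.

338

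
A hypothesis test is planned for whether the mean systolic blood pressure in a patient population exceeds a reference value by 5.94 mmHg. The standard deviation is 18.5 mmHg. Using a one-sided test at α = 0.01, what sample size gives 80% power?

98

For a one-sample z-test, n = ((z_α + z_β)·σ/δ)².
z_α = 2.326 (one-sided α = 0.01); z_β = 0.842 (power 80% → β = 0.2).
n = (3.168 × 18.5 / 5.94)² = 97.35
Round up: n = 98.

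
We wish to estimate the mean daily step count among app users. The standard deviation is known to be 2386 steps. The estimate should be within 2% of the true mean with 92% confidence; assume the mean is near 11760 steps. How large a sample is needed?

316

For a mean, the margin of error is E = z·σ/√n, so n = (zσ/E)².
At 92% confidence, z = 1.751.
E = 2% of 11760 = 235.2 steps.
n = (1.751 × 2386 / 235.2)² = 315.53
Round up: n = 316.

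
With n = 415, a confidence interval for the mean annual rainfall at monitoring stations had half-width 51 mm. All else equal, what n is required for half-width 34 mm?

Margin of error scales as 1/√n, so n₂ = n₁·(E₁/E₂)².
n₂ = 415 × (51/34)² = 415 × 2.25 = 933.75
Round up: n₂ = 934.

934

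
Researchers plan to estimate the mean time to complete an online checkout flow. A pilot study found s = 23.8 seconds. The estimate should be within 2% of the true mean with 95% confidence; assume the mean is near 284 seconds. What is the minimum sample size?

68

For a mean, the margin of error is E = z·σ/√n, so n = (zσ/E)².
At 95% confidence, z = 1.960.
E = 2% of 284 = 5.68 seconds.
n = (1.960 × 23.8 / 5.68)² = 67.45
Round up: n = 68.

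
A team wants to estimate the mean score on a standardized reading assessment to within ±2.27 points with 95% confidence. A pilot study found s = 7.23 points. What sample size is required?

39

For a mean, the margin of error is E = z·σ/√n, so n = (zσ/E)².
At 95% confidence, z = 1.960.
n = (1.960 × 7.23 / 2.27)² = 38.97
Round up: n = 39.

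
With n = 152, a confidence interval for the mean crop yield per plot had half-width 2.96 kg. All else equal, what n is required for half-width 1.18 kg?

Margin of error scales as 1/√n, so n₂ = n₁·(E₁/E₂)².
n₂ = 152 × (2.96/1.18)² = 152 × 6.292 = 956.38
Round up: n₂ = 957.

n = 957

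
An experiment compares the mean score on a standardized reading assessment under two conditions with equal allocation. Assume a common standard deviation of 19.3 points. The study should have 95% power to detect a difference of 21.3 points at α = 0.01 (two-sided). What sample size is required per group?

For two equal groups, n per group = 2·((z_{α/2} + z_β)·σ/δ)².
z_{α/2} = 2.576; z_β = 1.645 (power 95%).
n = 2 × (4.221 × 19.3 / 21.3)² = 2 × 14.63 = 29.26
Round up: n = 30 per group.

30 per group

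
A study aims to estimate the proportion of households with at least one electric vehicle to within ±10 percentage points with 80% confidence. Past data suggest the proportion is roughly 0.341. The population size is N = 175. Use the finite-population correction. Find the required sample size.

For a proportion with margin E = 0.1 at 80% confidence, z = 1.282.
n = p̂(1−p̂)(z/E)² = 0.341 × 0.659 × (1.282/0.1)² = 36.93 — call this n₀.
Finite-population correction with N = 175: n = n₀ / (1 + (n₀−1)/N) = 36.93 / 1.205 = 30.65
Round up: n = 31.

n = 31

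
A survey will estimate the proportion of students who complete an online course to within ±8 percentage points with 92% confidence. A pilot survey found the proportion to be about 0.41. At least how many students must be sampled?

For a proportion with margin E = 0.08 at 92% confidence, z = 1.751.
n = p̂(1−p̂)(z/E)² = 0.41 × 0.59 × (1.751/0.08)² = 115.89
Round up: n = 116.

n = 116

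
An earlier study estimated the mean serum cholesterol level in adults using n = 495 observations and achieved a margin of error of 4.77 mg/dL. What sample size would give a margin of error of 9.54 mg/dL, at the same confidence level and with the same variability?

Margin of error scales as 1/√n, so n₂ = n₁·(E₁/E₂)².
n₂ = 495 × (4.77/9.54)² = 495 × 0.25 = 123.75
Round up: n₂ = 124.

124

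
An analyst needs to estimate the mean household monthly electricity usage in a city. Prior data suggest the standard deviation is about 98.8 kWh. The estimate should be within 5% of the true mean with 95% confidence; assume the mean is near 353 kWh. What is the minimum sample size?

n = 121

For a mean, the margin of error is E = z·σ/√n, so n = (zσ/E)².
At 95% confidence, z = 1.960.
E = 5% of 353 = 17.65 kWh.
n = (1.960 × 98.8 / 17.65)² = 120.38
Round up: n = 121.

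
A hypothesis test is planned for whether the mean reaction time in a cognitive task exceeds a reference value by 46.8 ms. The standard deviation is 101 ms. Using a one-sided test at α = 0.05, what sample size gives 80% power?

29

For a one-sample z-test, n = ((z_α + z_β)·σ/δ)².
z_α = 1.645 (one-sided α = 0.05); z_β = 0.842 (power 80% → β = 0.2).
n = (2.487 × 101 / 46.8)² = 28.81
Round up: n = 29.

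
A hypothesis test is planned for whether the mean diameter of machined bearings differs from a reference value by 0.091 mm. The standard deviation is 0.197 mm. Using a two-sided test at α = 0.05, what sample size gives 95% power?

61

For a one-sample z-test, n = ((z_{α/2} + z_β)·σ/δ)².
z_{α/2} = 1.960 (two-sided α = 0.05); z_β = 1.645 (power 95% → β = 0.05).
n = (3.605 × 0.197 / 0.091)² = 60.91
Round up: n = 61.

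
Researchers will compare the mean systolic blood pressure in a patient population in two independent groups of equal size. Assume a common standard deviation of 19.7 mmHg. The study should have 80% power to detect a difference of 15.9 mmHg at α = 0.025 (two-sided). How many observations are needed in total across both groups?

60 total

For two equal groups, n per group = 2·((z_{α/2} + z_β)·σ/δ)².
z_{α/2} = 2.241; z_β = 0.842 (power 80%).
n = 2 × (3.083 × 19.7 / 15.9)² = 2 × 14.59 = 29.18
Round up: n = 30 per group.
Total across both groups: 2 × 30 = 60.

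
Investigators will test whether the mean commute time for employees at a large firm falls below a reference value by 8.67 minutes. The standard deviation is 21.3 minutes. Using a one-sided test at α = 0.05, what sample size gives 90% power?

52

For a one-sample z-test, n = ((z_α + z_β)·σ/δ)².
z_α = 1.645 (one-sided α = 0.05); z_β = 1.282 (power 90% → β = 0.1).
n = (2.927 × 21.3 / 8.67)² = 51.71
Round up: n = 52.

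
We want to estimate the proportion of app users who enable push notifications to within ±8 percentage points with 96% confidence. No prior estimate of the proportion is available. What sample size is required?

For a proportion with margin E = 0.08 at 96% confidence, z = 2.054.
With no prior estimate, use p = 0.5, which maximizes p(1−p) at 0.25.
n = 0.25 × (z/E)² = 0.25 × (2.054/0.08)² = 164.80
Round up: n = 165.

165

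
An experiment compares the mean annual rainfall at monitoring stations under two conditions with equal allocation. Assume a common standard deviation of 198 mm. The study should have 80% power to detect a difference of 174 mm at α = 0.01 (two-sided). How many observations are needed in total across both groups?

For two equal groups, n per group = 2·((z_{α/2} + z_β)·σ/δ)².
z_{α/2} = 2.576; z_β = 0.842 (power 80%).
n = 2 × (3.418 × 198 / 174)² = 2 × 15.13 = 30.26
Round up: n = 31 per group.
Total across both groups: 2 × 31 = 62.

62 total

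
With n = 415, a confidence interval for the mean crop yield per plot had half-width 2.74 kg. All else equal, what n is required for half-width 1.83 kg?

Margin of error scales as 1/√n, so n₂ = n₁·(E₁/E₂)².
n₂ = 415 × (2.74/1.83)² = 415 × 2.242 = 930.43
Round up: n₂ = 931.

n = 931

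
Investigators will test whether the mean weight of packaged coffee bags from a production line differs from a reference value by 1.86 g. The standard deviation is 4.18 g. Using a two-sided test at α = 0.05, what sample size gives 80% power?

n = 40

For a one-sample z-test, n = ((z_{α/2} + z_β)·σ/δ)².
z_{α/2} = 1.960 (two-sided α = 0.05); z_β = 0.842 (power 80% → β = 0.2).
n = (2.802 × 4.18 / 1.86)² = 39.65
Round up: n = 40.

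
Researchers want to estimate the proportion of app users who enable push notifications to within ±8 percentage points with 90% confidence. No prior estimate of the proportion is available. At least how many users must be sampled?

For a proportion with margin E = 0.08 at 90% confidence, z = 1.645.
With no prior estimate, use p = 0.5, which maximizes p(1−p) at 0.25.
n = 0.25 × (z/E)² = 0.25 × (1.645/0.08)² = 105.70
Round up: n = 106.

106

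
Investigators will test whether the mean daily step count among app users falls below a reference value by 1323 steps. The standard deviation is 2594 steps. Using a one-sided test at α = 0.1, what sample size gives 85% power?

21

For a one-sample z-test, n = ((z_α + z_β)·σ/δ)².
z_α = 1.282 (one-sided α = 0.1); z_β = 1.036 (power 85% → β = 0.15).
n = (2.318 × 2594 / 1323)² = 20.66
Round up: n = 21.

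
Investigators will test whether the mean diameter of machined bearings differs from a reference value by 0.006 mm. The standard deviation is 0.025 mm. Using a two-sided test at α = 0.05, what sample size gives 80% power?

For a one-sample z-test, n = ((z_{α/2} + z_β)·σ/δ)².
z_{α/2} = 1.960 (two-sided α = 0.05); z_β = 0.842 (power 80% → β = 0.2).
n = (2.802 × 0.025 / 0.006)² = 136.31
Round up: n = 137.

137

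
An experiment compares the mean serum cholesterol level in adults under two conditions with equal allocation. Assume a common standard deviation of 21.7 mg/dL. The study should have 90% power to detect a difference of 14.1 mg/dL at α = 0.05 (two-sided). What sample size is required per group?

For two equal groups, n per group = 2·((z_{α/2} + z_β)·σ/δ)².
z_{α/2} = 1.960; z_β = 1.282 (power 90%).
n = 2 × (3.242 × 21.7 / 14.1)² = 2 × 24.89 = 49.78
Round up: n = 50 per group.

50 per group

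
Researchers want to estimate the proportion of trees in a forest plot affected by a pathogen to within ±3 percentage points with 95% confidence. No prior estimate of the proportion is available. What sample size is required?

1068

For a proportion with margin E = 0.03 at 95% confidence, z = 1.960.
With no prior estimate, use p = 0.5, which maximizes p(1−p) at 0.25.
n = 0.25 × (z/E)² = 0.25 × (1.960/0.03)² = 1067.11
Round up: n = 1068.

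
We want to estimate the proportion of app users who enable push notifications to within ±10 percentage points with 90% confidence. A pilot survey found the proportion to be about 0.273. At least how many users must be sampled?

n = 54

For a proportion with margin E = 0.1 at 90% confidence, z = 1.645.
n = p̂(1−p̂)(z/E)² = 0.273 × 0.727 × (1.645/0.1)² = 53.71
Round up: n = 54.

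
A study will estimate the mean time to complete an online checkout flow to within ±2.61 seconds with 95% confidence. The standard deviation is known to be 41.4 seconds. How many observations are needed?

967

For a mean, the margin of error is E = z·σ/√n, so n = (zσ/E)².
At 95% confidence, z = 1.960.
n = (1.960 × 41.4 / 2.61)² = 966.57
Round up: n = 967.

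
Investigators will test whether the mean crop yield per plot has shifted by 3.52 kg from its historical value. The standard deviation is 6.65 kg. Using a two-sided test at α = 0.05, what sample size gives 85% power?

33

For a one-sample z-test, n = ((z_{α/2} + z_β)·σ/δ)².
z_{α/2} = 1.960 (two-sided α = 0.05); z_β = 1.036 (power 85% → β = 0.15).
n = (2.996 × 6.65 / 3.52)² = 32.04
Round up: n = 33.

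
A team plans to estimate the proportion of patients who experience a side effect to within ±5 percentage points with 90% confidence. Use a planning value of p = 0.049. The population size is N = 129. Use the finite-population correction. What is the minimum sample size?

For a proportion with margin E = 0.05 at 90% confidence, z = 1.645.
n = p̂(1−p̂)(z/E)² = 0.049 × 0.951 × (1.645/0.05)² = 50.44 — call this n₀.
Finite-population correction with N = 129: n = n₀ / (1 + (n₀−1)/N) = 50.44 / 1.383 = 36.47
Round up: n = 37.

37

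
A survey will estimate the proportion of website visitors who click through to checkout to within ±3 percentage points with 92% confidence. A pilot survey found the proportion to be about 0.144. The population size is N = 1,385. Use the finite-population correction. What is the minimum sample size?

For a proportion with margin E = 0.03 at 92% confidence, z = 1.751.
n = p̂(1−p̂)(z/E)² = 0.144 × 0.856 × (1.751/0.03)² = 419.92 — call this n₀.
Finite-population correction with N = 1,385: n = n₀ / (1 + (n₀−1)/N) = 419.92 / 1.302 = 322.52
Round up: n = 323.

n = 323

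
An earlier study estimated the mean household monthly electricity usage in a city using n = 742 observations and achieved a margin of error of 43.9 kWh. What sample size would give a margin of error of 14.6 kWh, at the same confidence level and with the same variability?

Margin of error scales as 1/√n, so n₂ = n₁·(E₁/E₂)².
n₂ = 742 × (43.9/14.6)² = 742 × 9.041 = 6708.42
Round up: n₂ = 6709.

6709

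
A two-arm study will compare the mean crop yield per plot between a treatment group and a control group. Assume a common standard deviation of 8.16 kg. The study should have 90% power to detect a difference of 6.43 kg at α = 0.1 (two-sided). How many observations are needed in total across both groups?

For two equal groups, n per group = 2·((z_{α/2} + z_β)·σ/δ)².
z_{α/2} = 1.645; z_β = 1.282 (power 90%).
n = 2 × (2.927 × 8.16 / 6.43)² = 2 × 13.80 = 27.60
Round up: n = 28 per group.
Total across both groups: 2 × 28 = 56.

56 total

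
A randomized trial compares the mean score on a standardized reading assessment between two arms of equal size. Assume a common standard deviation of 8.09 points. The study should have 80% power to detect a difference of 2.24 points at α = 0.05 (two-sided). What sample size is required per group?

For two equal groups, n per group = 2·((z_{α/2} + z_β)·σ/δ)².
z_{α/2} = 1.960; z_β = 0.842 (power 80%).
n = 2 × (2.802 × 8.09 / 2.24)² = 2 × 102.41 = 204.82
Round up: n = 205 per group.

205 per group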